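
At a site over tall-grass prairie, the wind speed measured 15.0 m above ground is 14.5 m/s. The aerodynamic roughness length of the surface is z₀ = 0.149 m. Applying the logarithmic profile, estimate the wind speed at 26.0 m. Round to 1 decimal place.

Log law: V(z) ∝ ln(z/z₀), so V₂/V₁ = ln(z₂/z₀) / ln(z₁/z₀).
ln(26.0/0.149) = 5.1619, ln(15.0/0.149) = 4.6119
V₂ = 14.5 × 5.1619/4.6119 = 14.5 × 1.1193 = 16.2294 m/s

16.2 m/s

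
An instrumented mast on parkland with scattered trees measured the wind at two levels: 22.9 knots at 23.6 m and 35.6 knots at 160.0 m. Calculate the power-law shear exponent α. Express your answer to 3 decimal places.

α ≈ 0.231

Power law: V₂/V₁ = (z₂/z₁)^α ⇒ α = ln(V₂/V₁) / ln(z₂/z₁)
α = ln(35.6/22.9) / ln(160.0/23.6) = ln(1.5546) / ln(6.7797)
  = 0.44121 / 1.91393 = 0.23053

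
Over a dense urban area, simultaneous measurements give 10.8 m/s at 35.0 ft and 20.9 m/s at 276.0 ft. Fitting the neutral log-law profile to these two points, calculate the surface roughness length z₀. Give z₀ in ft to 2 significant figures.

z₀ ≈ 3.8 ft

Log law: V(z) ∝ ln(z/z₀). With r = V₁/V₂ = 10.8/20.9 = 0.51675,
r · ln(z₂/z₀) = ln(z₁/z₀) ⇒ ln z₀ = (ln z₁ − r·ln z₂)/(1 − r)
ln z₀ = (3.55535 − 0.51675×5.62040) / 0.48325 = 1.3472
z₀ = exp(1.3472) = 3.847 ft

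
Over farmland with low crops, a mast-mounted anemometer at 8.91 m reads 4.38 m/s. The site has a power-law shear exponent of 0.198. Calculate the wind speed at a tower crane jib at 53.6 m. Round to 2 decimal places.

6.25 m/s

Power-law profile: V₂ = V₁ · (z₂/z₁)^α
V₂ = 4.38 × (53.6/8.91)^0.198 = 4.38 × (6.0157)^0.198
    = 4.38 × 1.4266 = 6.2485 m/s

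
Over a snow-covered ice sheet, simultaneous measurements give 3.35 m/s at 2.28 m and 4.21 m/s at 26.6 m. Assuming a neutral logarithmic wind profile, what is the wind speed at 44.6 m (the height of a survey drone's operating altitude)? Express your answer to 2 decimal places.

Log law: V ∝ ln(z/z₀). From the pair, with r = V₁/V₂ = 0.79572,
ln z₀ = (ln z₁ − r·ln z₂)/(1 − r) = (0.8242 − 0.79572×3.2809)/0.20428 = -8.7457 → z₀ = 0.0001591 m
V₃ = V₁ · ln(z₃/z₀)/ln(z₁/z₀) = 3.35 × 12.5434/9.5698 = 4.3909 m/s

4.39 m/s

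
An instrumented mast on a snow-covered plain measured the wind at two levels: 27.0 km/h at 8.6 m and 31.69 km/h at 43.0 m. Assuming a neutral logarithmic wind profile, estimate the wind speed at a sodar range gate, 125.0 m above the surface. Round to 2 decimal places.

34.80 km/h

Log law: V ∝ ln(z/z₀). From the pair, with r = V₁/V₂ = 0.85200,
ln z₀ = (ln z₁ − r·ln z₂)/(1 − r) = (2.1518 − 0.85200×3.7612)/0.14800 = -7.1137 → z₀ = 0.0008139 m
V₃ = V₁ · ln(z₃/z₀)/ln(z₁/z₀) = 27.0 × 11.9420/9.2654 = 34.7996 km/h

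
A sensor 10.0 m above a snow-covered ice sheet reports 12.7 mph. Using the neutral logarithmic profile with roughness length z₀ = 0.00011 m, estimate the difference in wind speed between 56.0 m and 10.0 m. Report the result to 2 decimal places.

Log law: V₂ = V₁ · ln(z₂/z₀)/ln(z₁/z₀) = 12.7 × 13.1404/11.4176 = 14.6163 mph
ΔV = 14.6163 − 12.7 = 1.9163 mph

1.92 mph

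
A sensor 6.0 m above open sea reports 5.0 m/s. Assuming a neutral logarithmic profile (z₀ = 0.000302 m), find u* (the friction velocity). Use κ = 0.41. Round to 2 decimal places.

Log law: V(z) = (u*/κ) · ln(z/z₀) ⇒ u* = κ · V / ln(z/z₀)
u* = 0.41 × 5.0 / ln(6.0/0.000302) = 0.41 × 5.0 / 9.8968
   = 2.0500 / 9.8968 = 0.2071 m/s

u* ≈ 0.21 m/s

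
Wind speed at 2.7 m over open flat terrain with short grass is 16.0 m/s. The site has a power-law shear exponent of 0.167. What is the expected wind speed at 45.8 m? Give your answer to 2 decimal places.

25.67 m/s

Power-law profile: V₂ = V₁ · (z₂/z₁)^α
V₂ = 16.0 × (45.8/2.7)^0.167 = 16.0 × (16.9630)^0.167
    = 16.0 × 1.6045 = 25.6712 m/s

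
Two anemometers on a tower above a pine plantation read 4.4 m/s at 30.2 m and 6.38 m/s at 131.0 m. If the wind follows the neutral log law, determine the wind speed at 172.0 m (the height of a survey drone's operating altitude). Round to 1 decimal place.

Log law: V ∝ ln(z/z₀). From the pair, with r = V₁/V₂ = 0.68966,
ln z₀ = (ln z₁ − r·ln z₂)/(1 − r) = (3.4078 − 0.68966×4.8752)/0.31034 = 0.1471 → z₀ = 1.158 m
V₃ = V₁ · ln(z₃/z₀)/ln(z₁/z₀) = 4.4 × 5.0004/3.2608 = 6.7474 m/s

6.7 m/s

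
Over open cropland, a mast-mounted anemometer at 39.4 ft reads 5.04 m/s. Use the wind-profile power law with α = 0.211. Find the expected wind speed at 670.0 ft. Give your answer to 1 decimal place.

Power-law profile: V₂ = V₁ · (z₂/z₁)^α
V₂ = 5.04 × (670.0/39.4)^0.211 = 5.04 × (17.0051)^0.211
    = 5.04 × 1.8182 = 9.1639 m/s

9.2 m/s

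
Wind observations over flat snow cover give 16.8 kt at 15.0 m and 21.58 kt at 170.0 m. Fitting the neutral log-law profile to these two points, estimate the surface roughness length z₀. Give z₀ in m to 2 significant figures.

z₀ ≈ 0.0030 m

Log law: V(z) ∝ ln(z/z₀). With r = V₁/V₂ = 16.8/21.58 = 0.77850,
r · ln(z₂/z₀) = ln(z₁/z₀) ⇒ ln z₀ = (ln z₁ − r·ln z₂)/(1 − r)
ln z₀ = (2.70805 − 0.77850×5.13580) / 0.22150 = -5.8246
z₀ = exp(-5.8246) = 0.002954 m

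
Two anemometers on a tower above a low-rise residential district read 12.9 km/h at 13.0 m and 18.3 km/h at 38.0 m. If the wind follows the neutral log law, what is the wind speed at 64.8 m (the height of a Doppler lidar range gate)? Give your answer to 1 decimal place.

21.0 km/h

Log law: V ∝ ln(z/z₀). From the pair, with r = V₁/V₂ = 0.70492,
ln z₀ = (ln z₁ − r·ln z₂)/(1 − r) = (2.5649 − 0.70492×3.6376)/0.29508 = 0.0025 → z₀ = 1.003 m
V₃ = V₁ · ln(z₃/z₀)/ln(z₁/z₀) = 12.9 × 4.1688/2.5624 = 20.9869 km/h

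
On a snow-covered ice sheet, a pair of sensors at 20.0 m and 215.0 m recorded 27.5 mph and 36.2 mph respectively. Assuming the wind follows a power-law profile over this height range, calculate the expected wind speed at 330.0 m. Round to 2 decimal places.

First find α: α = ln(V₂/V₁)/ln(z₂/z₁) = ln(36.2/27.5)/ln(215.0/20.0) = 0.27487/2.37491 = 0.1157
Extrapolate from 215.0 m to 330.0 m: V₃ = 36.2 × (330.0/215.0)^0.1157 = 36.2 × 1.0508 = 38.0404 mph

38.04 mph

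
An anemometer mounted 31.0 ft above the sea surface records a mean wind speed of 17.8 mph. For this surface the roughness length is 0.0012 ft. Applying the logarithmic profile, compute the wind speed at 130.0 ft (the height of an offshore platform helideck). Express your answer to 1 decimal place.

20.3 mph

Log law: V(z) ∝ ln(z/z₀), so V₂/V₁ = ln(z₂/z₀) / ln(z₁/z₀).
ln(130.0/0.0012) = 11.5930, ln(31.0/0.0012) = 10.1594
V₂ = 17.8 × 11.5930/10.1594 = 17.8 × 1.1411 = 20.3117 mph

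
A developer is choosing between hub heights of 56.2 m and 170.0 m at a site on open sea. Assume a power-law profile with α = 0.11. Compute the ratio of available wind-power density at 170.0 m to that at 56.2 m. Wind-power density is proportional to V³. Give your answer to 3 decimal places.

1.441

Speed ratio: V_B/V_A = (z_B/z_A)^α = (170.0/56.2)^0.11 = (3.0249)^0.11 = 1.12948
Power-density ratio: P_B/P_A = (V_B/V_A)³ = (1.12948)³ = 1.44090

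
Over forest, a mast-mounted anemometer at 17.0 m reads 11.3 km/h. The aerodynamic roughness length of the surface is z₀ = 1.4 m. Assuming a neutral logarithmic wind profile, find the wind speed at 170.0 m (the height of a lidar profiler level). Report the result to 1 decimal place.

Log law: V(z) ∝ ln(z/z₀), so V₂/V₁ = ln(z₂/z₀) / ln(z₁/z₀).
ln(170.0/1.4) = 4.7993, ln(17.0/1.4) = 2.4967
V₂ = 11.3 × 4.7993/2.4967 = 11.3 × 1.9222 = 21.7213 km/h

21.7 km/h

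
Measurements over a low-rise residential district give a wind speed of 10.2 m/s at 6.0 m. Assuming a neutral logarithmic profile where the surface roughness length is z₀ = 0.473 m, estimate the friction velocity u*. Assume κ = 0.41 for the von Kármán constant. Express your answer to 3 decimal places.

u* ≈ 1.646 m/s

Log law: V(z) = (u*/κ) · ln(z/z₀) ⇒ u* = κ · V / ln(z/z₀)
u* = 0.41 × 10.2 / ln(6.0/0.473) = 0.41 × 10.2 / 2.5404
   = 4.1820 / 2.5404 = 1.6462 m/s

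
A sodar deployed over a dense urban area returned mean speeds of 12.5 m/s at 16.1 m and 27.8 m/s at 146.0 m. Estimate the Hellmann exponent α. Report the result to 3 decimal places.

Power law: V₂/V₁ = (z₂/z₁)^α ⇒ α = ln(V₂/V₁) / ln(z₂/z₁)
α = ln(27.8/12.5) / ln(146.0/16.1) = ln(2.2240) / ln(9.0683)
  = 0.79931 / 2.20479 = 0.36253

α ≈ 0.363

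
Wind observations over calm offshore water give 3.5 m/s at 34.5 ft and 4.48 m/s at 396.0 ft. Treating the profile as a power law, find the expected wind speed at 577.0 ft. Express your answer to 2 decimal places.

First find α: α = ln(V₂/V₁)/ln(z₂/z₁) = ln(4.48/3.5)/ln(396.0/34.5) = 0.24686/2.44045 = 0.1012
Extrapolate from 396.0 ft to 577.0 ft: V₃ = 4.48 × (577.0/396.0)^0.1012 = 4.48 × 1.0388 = 4.6539 m/s

4.65 m/s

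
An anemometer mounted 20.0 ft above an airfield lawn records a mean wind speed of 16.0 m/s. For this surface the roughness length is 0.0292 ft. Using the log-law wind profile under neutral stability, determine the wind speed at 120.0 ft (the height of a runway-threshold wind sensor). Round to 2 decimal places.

Log law: V(z) ∝ ln(z/z₀), so V₂/V₁ = ln(z₂/z₀) / ln(z₁/z₀).
ln(120.0/0.0292) = 8.3211, ln(20.0/0.0292) = 6.5293
V₂ = 16.0 × 8.3211/6.5293 = 16.0 × 1.2744 = 20.3907 m/s

20.39 m/s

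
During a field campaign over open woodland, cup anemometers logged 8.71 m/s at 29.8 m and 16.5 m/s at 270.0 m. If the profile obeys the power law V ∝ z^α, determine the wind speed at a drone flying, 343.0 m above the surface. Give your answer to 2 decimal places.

17.69 m/s

First find α: α = ln(V₂/V₁)/ln(z₂/z₁) = ln(16.5/8.71)/ln(270.0/29.8) = 0.63889/2.20391 = 0.2899
Extrapolate from 270.0 m to 343.0 m: V₃ = 16.5 × (343.0/270.0)^0.2899 = 16.5 × 1.0718 = 17.6853 m/s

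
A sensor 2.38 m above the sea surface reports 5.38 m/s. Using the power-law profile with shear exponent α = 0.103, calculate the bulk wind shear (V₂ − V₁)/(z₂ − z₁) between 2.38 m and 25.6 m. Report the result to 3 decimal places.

0.064 m/s/m

Power law: V₂ = V₁ · (z₂/z₁)^α = 5.38 × (10.7563)^0.103 = 6.8714 m/s
ΔV/Δz = (6.8714 − 5.38)/(25.6 − 2.38) = 1.4914/23.2200 = 0.06423 m/s/m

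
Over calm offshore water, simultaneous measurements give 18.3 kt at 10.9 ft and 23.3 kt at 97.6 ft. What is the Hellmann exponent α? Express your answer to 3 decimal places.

α ≈ 0.110

Power law: V₂/V₁ = (z₂/z₁)^α ⇒ α = ln(V₂/V₁) / ln(z₂/z₁)
α = ln(23.3/18.3) / ln(97.6/10.9) = ln(1.2732) / ln(8.9541)
  = 0.24155 / 2.19211 = 0.11019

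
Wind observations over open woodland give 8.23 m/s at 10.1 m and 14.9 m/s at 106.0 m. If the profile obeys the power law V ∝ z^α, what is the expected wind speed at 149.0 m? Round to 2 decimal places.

First find α: α = ln(V₂/V₁)/ln(z₂/z₁) = ln(14.9/8.23)/ln(106.0/10.1) = 0.59358/2.35090 = 0.2525
Extrapolate from 106.0 m to 149.0 m: V₃ = 14.9 × (149.0/106.0)^0.2525 = 14.9 × 1.0898 = 16.2377 m/s

16.24 m/s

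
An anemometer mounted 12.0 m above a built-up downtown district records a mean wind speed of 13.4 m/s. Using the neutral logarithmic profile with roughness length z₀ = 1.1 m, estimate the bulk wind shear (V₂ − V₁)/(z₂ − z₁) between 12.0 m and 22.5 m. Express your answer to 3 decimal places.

Log law: V₂ = V₁ · ln(z₂/z₀)/ln(z₁/z₀) = 13.4 × 3.0182/2.3896 = 16.9250 m/s
ΔV/Δz = (16.9250 − 13.4)/(22.5 − 12.0) = 3.5250/10.5000 = 0.33572 m/s/m

0.336 m/s/m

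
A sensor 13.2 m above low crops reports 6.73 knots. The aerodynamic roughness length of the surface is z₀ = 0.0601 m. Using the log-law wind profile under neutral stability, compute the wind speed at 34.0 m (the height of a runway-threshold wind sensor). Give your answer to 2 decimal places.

7.91 knots

Log law: V(z) ∝ ln(z/z₀), so V₂/V₁ = ln(z₂/z₀) / ln(z₁/z₀).
ln(34.0/0.0601) = 6.3381, ln(13.2/0.0601) = 5.3920
V₂ = 6.73 × 6.3381/5.3920 = 6.73 × 1.1755 = 7.9109 knots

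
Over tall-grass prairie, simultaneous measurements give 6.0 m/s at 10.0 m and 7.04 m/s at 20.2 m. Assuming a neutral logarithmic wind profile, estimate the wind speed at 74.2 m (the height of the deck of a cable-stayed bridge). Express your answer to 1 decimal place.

Log law: V ∝ ln(z/z₀). From the pair, with r = V₁/V₂ = 0.85227,
ln z₀ = (ln z₁ − r·ln z₂)/(1 − r) = (2.3026 − 0.85227×3.0057)/0.14773 = -1.7537 → z₀ = 0.1731 m
V₃ = V₁ · ln(z₃/z₀)/ln(z₁/z₀) = 6.0 × 6.0605/4.0563 = 8.9645 m/s

9.0 m/s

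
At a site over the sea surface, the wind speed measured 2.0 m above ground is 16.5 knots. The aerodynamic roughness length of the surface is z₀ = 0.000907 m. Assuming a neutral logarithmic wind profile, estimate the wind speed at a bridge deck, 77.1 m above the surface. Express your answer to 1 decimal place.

24.3 knots

Log law: V(z) ∝ ln(z/z₀), so V₂/V₁ = ln(z₂/z₀) / ln(z₁/z₀).
ln(77.1/0.000907) = 11.3505, ln(2.0/0.000907) = 7.6985
V₂ = 16.5 × 11.3505/7.6985 = 16.5 × 1.4744 = 24.3271 knots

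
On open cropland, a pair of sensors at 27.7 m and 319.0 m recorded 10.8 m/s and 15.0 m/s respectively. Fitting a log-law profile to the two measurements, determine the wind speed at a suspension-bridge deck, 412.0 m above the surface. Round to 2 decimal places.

15.44 m/s

Log law: V ∝ ln(z/z₀). From the pair, with r = V₁/V₂ = 0.72000,
ln z₀ = (ln z₁ − r·ln z₂)/(1 − r) = (3.3214 − 0.72000×5.7652)/0.28000 = -2.9625 → z₀ = 0.05169 m
V₃ = V₁ · ln(z₃/z₀)/ln(z₁/z₀) = 10.8 × 8.9835/6.2840 = 15.4397 m/s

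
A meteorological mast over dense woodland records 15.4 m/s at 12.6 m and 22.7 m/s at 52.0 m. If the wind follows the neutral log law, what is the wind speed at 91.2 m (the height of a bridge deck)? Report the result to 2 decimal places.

Log law: V ∝ ln(z/z₀). From the pair, with r = V₁/V₂ = 0.67841,
ln z₀ = (ln z₁ − r·ln z₂)/(1 − r) = (2.5337 − 0.67841×3.9512)/0.32159 = -0.4567 → z₀ = 0.6333 m
V₃ = V₁ · ln(z₃/z₀)/ln(z₁/z₀) = 15.4 × 4.9698/2.9904 = 25.5932 m/s

25.59 m/s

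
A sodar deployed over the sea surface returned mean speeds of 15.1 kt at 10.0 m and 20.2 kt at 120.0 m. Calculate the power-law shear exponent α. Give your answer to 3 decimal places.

α ≈ 0.117

Power law: V₂/V₁ = (z₂/z₁)^α ⇒ α = ln(V₂/V₁) / ln(z₂/z₁)
α = ln(20.2/15.1) / ln(120.0/10.0) = ln(1.3377) / ln(12.0000)
  = 0.29099 / 2.48491 = 0.11710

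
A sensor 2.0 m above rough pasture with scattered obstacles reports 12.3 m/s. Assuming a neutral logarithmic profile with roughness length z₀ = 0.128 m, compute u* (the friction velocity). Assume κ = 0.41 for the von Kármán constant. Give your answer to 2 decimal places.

u* ≈ 1.83 m/s

Log law: V(z) = (u*/κ) · ln(z/z₀) ⇒ u* = κ · V / ln(z/z₀)
u* = 0.41 × 12.3 / ln(2.0/0.128) = 0.41 × 12.3 / 2.7489
   = 5.0430 / 2.7489 = 1.8346 m/s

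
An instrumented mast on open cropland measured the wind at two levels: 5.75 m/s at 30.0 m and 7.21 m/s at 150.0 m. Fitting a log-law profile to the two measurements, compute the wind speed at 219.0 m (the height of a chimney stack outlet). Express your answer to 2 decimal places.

Log law: V ∝ ln(z/z₀). From the pair, with r = V₁/V₂ = 0.79750,
ln z₀ = (ln z₁ − r·ln z₂)/(1 − r) = (3.4012 − 0.79750×5.0106)/0.20250 = -2.9373 → z₀ = 0.05301 m
V₃ = V₁ · ln(z₃/z₀)/ln(z₁/z₀) = 5.75 × 8.3264/6.3385 = 7.5533 m/s

7.55 m/s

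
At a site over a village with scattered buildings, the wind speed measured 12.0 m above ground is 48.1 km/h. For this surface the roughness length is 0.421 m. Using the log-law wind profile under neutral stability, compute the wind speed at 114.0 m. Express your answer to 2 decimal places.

80.42 km/h

Log law: V(z) ∝ ln(z/z₀), so V₂/V₁ = ln(z₂/z₀) / ln(z₁/z₀).
ln(114.0/0.421) = 5.6013, ln(12.0/0.421) = 3.3500
V₂ = 48.1 × 5.6013/3.3500 = 48.1 × 1.6720 = 80.4242 km/h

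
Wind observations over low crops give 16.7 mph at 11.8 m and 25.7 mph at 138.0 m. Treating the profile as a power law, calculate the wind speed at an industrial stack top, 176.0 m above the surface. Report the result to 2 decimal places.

First find α: α = ln(V₂/V₁)/ln(z₂/z₁) = ln(25.7/16.7)/ln(138.0/11.8) = 0.43108/2.45915 = 0.1753
Extrapolate from 138.0 m to 176.0 m: V₃ = 25.7 × (176.0/138.0)^0.1753 = 25.7 × 1.0436 = 26.8195 mph

26.82 mph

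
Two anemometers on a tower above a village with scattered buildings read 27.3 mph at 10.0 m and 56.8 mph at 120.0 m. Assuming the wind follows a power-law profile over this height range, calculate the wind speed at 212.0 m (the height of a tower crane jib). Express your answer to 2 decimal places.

67.18 mph

First find α: α = ln(V₂/V₁)/ln(z₂/z₁) = ln(56.8/27.3)/ln(120.0/10.0) = 0.73265/2.48491 = 0.2948
Extrapolate from 120.0 m to 212.0 m: V₃ = 56.8 × (212.0/120.0)^0.2948 = 56.8 × 1.1827 = 67.1768 mph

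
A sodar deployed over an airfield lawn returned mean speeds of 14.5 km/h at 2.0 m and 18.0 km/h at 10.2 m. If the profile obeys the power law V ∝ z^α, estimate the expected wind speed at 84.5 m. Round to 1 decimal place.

23.8 km/h

First find α: α = ln(V₂/V₁)/ln(z₂/z₁) = ln(18.0/14.5)/ln(10.2/2.0) = 0.21622/1.62924 = 0.1327
Extrapolate from 10.2 m to 84.5 m: V₃ = 18.0 × (84.5/10.2)^0.1327 = 18.0 × 1.3239 = 23.8308 km/h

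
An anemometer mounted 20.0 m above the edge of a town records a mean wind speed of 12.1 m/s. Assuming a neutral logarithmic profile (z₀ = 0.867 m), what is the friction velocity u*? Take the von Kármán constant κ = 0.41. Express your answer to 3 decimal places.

u* ≈ 1.581 m/s

Log law: V(z) = (u*/κ) · ln(z/z₀) ⇒ u* = κ · V / ln(z/z₀)
u* = 0.41 × 12.1 / ln(20.0/0.867) = 0.41 × 12.1 / 3.1384
   = 4.9610 / 3.1384 = 1.5807 m/s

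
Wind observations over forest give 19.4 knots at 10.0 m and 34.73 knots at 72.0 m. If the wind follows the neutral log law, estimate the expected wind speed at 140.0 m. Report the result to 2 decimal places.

Log law: V ∝ ln(z/z₀). From the pair, with r = V₁/V₂ = 0.55859,
ln z₀ = (ln z₁ − r·ln z₂)/(1 − r) = (2.3026 − 0.55859×4.2767)/0.44141 = -0.1956 → z₀ = 0.8223 m
V₃ = V₁ · ln(z₃/z₀)/ln(z₁/z₀) = 19.4 × 5.1372/2.4982 = 39.8940 knots

39.89 knots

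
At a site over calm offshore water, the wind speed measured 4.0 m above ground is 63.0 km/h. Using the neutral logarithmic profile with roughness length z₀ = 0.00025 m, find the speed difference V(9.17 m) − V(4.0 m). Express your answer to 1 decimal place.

Log law: V₂ = V₁ · ln(z₂/z₀)/ln(z₁/z₀) = 63.0 × 10.5100/9.6803 = 68.3993 km/h
ΔV = 68.3993 − 63.0 = 5.3993 km/h

5.4 km/h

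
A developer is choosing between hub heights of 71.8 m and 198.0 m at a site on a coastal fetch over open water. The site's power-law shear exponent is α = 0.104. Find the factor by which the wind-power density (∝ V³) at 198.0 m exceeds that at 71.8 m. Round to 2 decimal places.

1.37

Speed ratio: V_B/V_A = (z_B/z_A)^α = (198.0/71.8)^0.104 = (2.7577)^0.104 = 1.11126
Power-density ratio: P_B/P_A = (V_B/V_A)³ = (1.11126)³ = 1.37230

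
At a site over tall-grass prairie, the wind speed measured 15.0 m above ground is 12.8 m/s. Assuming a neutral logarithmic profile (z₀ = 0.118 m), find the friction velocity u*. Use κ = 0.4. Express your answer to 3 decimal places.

Log law: V(z) = (u*/κ) · ln(z/z₀) ⇒ u* = κ · V / ln(z/z₀)
u* = 0.4 × 12.8 / ln(15.0/0.118) = 0.4 × 12.8 / 4.8451
   = 5.1200 / 4.8451 = 1.0567 m/s

u* ≈ 1.057 m/s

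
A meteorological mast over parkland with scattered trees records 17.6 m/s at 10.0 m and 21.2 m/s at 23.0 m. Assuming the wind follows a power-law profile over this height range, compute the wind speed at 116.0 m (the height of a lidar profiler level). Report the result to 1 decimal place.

30.4 m/s

First find α: α = ln(V₂/V₁)/ln(z₂/z₁) = ln(21.2/17.6)/ln(23.0/10.0) = 0.18610/0.83291 = 0.2234
Extrapolate from 23.0 m to 116.0 m: V₃ = 21.2 × (116.0/23.0)^0.2234 = 21.2 × 1.4355 = 30.4335 m/s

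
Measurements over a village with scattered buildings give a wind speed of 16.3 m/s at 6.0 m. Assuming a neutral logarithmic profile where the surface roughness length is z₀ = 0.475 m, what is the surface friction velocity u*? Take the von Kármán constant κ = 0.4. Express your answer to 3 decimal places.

Log law: V(z) = (u*/κ) · ln(z/z₀) ⇒ u* = κ · V / ln(z/z₀)
u* = 0.4 × 16.3 / ln(6.0/0.475) = 0.4 × 16.3 / 2.5362
   = 6.5200 / 2.5362 = 2.5708 m/s

u* ≈ 2.571 m/s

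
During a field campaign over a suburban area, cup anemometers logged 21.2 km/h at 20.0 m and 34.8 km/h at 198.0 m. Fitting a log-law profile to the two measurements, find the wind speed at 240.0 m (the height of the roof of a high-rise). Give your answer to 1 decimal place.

35.9 km/h

Log law: V ∝ ln(z/z₀). From the pair, with r = V₁/V₂ = 0.60920,
ln z₀ = (ln z₁ − r·ln z₂)/(1 − r) = (2.9957 − 0.60920×5.2883)/0.39080 = -0.5779 → z₀ = 0.5611 m
V₃ = V₁ · ln(z₃/z₀)/ln(z₁/z₀) = 21.2 × 6.0586/3.5737 = 35.9412 km/h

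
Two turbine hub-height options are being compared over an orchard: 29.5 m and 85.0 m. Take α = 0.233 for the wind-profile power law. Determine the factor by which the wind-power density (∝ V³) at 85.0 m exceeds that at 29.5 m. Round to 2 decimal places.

2.10

Speed ratio: V_B/V_A = (z_B/z_A)^α = (85.0/29.5)^0.233 = (2.8814)^0.233 = 1.27963
Power-density ratio: P_B/P_A = (V_B/V_A)³ = (1.27963)³ = 2.09536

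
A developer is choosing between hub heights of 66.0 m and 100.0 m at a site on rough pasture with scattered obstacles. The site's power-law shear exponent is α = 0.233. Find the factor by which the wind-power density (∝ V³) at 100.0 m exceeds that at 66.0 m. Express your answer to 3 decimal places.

Speed ratio: V_B/V_A = (z_B/z_A)^α = (100.0/66.0)^0.233 = (1.5152)^0.233 = 1.10166
Power-density ratio: P_B/P_A = (V_B/V_A)³ = (1.10166)³ = 1.33702

1.337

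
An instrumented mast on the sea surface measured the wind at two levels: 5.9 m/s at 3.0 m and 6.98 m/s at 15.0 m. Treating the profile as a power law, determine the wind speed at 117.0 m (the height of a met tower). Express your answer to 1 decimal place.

First find α: α = ln(V₂/V₁)/ln(z₂/z₁) = ln(6.98/5.9)/ln(15.0/3.0) = 0.16810/1.60944 = 0.1044
Extrapolate from 15.0 m to 117.0 m: V₃ = 6.98 × (117.0/15.0)^0.1044 = 6.98 × 1.2393 = 8.6503 m/s

8.7 m/s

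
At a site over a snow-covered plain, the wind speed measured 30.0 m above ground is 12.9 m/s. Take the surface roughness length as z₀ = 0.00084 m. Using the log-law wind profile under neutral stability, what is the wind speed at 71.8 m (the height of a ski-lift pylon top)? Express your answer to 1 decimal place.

Log law: V(z) ∝ ln(z/z₀), so V₂/V₁ = ln(z₂/z₀) / ln(z₁/z₀).
ln(71.8/0.00084) = 11.3560, ln(30.0/0.00084) = 10.4833
V₂ = 12.9 × 11.3560/10.4833 = 12.9 × 1.0832 = 13.9739 m/s

14.0 m/s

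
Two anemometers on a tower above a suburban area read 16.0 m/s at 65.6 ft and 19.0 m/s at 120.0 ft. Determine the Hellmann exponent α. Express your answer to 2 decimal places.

α ≈ 0.28

Power law: V₂/V₁ = (z₂/z₁)^α ⇒ α = ln(V₂/V₁) / ln(z₂/z₁)
α = ln(19.0/16.0) / ln(120.0/65.6) = ln(1.1875) / ln(1.8293)
  = 0.17185 / 0.60392 = 0.28456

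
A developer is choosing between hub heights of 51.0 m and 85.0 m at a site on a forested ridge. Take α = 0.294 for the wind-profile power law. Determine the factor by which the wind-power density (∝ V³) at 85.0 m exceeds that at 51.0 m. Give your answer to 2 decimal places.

1.57

Speed ratio: V_B/V_A = (z_B/z_A)^α = (85.0/51.0)^0.294 = (1.6667)^0.294 = 1.16205
Power-density ratio: P_B/P_A = (V_B/V_A)³ = (1.16205)³ = 1.56917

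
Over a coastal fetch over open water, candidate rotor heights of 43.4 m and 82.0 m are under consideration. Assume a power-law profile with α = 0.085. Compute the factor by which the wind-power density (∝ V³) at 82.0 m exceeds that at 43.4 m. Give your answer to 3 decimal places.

Speed ratio: V_B/V_A = (z_B/z_A)^α = (82.0/43.4)^0.085 = (1.8894)^0.085 = 1.05557
Power-density ratio: P_B/P_A = (V_B/V_A)³ = (1.05557)³ = 1.17615

1.176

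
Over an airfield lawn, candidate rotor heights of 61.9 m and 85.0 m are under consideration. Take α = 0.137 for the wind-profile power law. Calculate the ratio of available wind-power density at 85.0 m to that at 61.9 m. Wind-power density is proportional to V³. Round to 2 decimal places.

1.14

Speed ratio: V_B/V_A = (z_B/z_A)^α = (85.0/61.9)^0.137 = (1.3732)^0.137 = 1.04440
Power-density ratio: P_B/P_A = (V_B/V_A)³ = (1.04440)³ = 1.13922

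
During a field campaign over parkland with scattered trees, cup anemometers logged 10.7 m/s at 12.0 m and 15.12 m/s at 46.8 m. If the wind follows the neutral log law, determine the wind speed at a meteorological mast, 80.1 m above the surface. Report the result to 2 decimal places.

Log law: V ∝ ln(z/z₀). From the pair, with r = V₁/V₂ = 0.70767,
ln z₀ = (ln z₁ − r·ln z₂)/(1 − r) = (2.4849 − 0.70767×3.8459)/0.29233 = -0.8098 → z₀ = 0.4450 m
V₃ = V₁ · ln(z₃/z₀)/ln(z₁/z₀) = 10.7 × 5.1930/3.2947 = 16.8653 m/s

16.87 m/s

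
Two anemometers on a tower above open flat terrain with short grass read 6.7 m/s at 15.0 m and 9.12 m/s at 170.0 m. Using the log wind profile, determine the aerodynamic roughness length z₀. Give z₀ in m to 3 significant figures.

z₀ ≈ 0.0181 m

Log law: V(z) ∝ ln(z/z₀). With r = V₁/V₂ = 6.7/9.12 = 0.73465,
r · ln(z₂/z₀) = ln(z₁/z₀) ⇒ ln z₀ = (ln z₁ − r·ln z₂)/(1 − r)
ln z₀ = (2.70805 − 0.73465×5.13580) / 0.26535 = -4.0134
z₀ = exp(-4.0134) = 0.01807 m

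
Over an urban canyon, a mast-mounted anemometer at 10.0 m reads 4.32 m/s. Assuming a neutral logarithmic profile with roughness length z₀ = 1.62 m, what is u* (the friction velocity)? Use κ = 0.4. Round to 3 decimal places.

u* ≈ 0.949 m/s

Log law: V(z) = (u*/κ) · ln(z/z₀) ⇒ u* = κ · V / ln(z/z₀)
u* = 0.4 × 4.32 / ln(10.0/1.62) = 0.4 × 4.32 / 1.8202
   = 1.7280 / 1.8202 = 0.9494 m/s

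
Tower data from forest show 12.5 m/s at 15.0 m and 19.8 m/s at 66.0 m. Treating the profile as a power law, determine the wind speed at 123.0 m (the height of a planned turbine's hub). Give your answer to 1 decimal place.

24.0 m/s

First find α: α = ln(V₂/V₁)/ln(z₂/z₁) = ln(19.8/12.5)/ln(66.0/15.0) = 0.45995/1.48160 = 0.3104
Extrapolate from 66.0 m to 123.0 m: V₃ = 19.8 × (123.0/66.0)^0.3104 = 19.8 × 1.2132 = 24.0213 m/s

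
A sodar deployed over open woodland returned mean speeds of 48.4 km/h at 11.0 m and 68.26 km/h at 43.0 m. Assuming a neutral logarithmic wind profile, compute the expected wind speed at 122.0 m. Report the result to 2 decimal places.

83.45 km/h

Log law: V ∝ ln(z/z₀). From the pair, with r = V₁/V₂ = 0.70905,
ln z₀ = (ln z₁ − r·ln z₂)/(1 − r) = (2.3979 − 0.70905×3.7612)/0.29095 = -0.9246 → z₀ = 0.3967 m
V₃ = V₁ · ln(z₃/z₀)/ln(z₁/z₀) = 48.4 × 5.7286/3.3225 = 83.4513 km/h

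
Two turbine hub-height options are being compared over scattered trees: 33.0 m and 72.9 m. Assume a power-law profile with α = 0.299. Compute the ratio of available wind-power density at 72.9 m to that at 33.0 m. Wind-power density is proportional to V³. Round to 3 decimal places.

2.036

Speed ratio: V_B/V_A = (z_B/z_A)^α = (72.9/33.0)^0.299 = (2.2091)^0.299 = 1.26742
Power-density ratio: P_B/P_A = (V_B/V_A)³ = (1.26742)³ = 2.03591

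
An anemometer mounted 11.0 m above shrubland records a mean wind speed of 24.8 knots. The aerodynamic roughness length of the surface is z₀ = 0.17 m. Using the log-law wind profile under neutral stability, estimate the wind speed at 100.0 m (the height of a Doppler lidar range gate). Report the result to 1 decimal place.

37.9 knots

Log law: V(z) ∝ ln(z/z₀), so V₂/V₁ = ln(z₂/z₀) / ln(z₁/z₀).
ln(100.0/0.17) = 6.3771, ln(11.0/0.17) = 4.1699
V₂ = 24.8 × 6.3771/4.1699 = 24.8 × 1.5293 = 37.9277 knots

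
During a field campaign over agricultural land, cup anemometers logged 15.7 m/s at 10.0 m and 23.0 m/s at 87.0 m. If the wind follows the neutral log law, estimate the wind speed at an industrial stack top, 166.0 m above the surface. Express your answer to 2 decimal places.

Log law: V ∝ ln(z/z₀). From the pair, with r = V₁/V₂ = 0.68261,
ln z₀ = (ln z₁ − r·ln z₂)/(1 − r) = (2.3026 − 0.68261×4.4659)/0.31739 = -2.3500 → z₀ = 0.09537 m
V₃ = V₁ · ln(z₃/z₀)/ln(z₁/z₀) = 15.7 × 7.4620/4.6526 = 25.1802 m/s

25.18 m/s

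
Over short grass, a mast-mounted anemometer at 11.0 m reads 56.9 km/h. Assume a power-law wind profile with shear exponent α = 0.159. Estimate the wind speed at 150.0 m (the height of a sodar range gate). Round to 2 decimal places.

86.20 km/h

Power-law profile: V₂ = V₁ · (z₂/z₁)^α
V₂ = 56.9 × (150.0/11.0)^0.159 = 56.9 × (13.6364)^0.159
    = 56.9 × 1.5150 = 86.2044 km/h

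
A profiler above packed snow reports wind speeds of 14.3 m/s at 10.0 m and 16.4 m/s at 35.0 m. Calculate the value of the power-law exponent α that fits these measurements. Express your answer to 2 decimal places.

α ≈ 0.11

Power law: V₂/V₁ = (z₂/z₁)^α ⇒ α = ln(V₂/V₁) / ln(z₂/z₁)
α = ln(16.4/14.3) / ln(35.0/10.0) = ln(1.1469) / ln(3.5000)
  = 0.13702 / 1.25276 = 0.10938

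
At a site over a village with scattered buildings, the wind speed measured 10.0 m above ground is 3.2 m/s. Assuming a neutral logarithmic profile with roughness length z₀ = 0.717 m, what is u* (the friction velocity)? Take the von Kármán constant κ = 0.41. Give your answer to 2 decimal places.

Log law: V(z) = (u*/κ) · ln(z/z₀) ⇒ u* = κ · V / ln(z/z₀)
u* = 0.41 × 3.2 / ln(10.0/0.717) = 0.41 × 3.2 / 2.6353
   = 1.3120 / 2.6353 = 0.4979 m/s

u* ≈ 0.50 m/s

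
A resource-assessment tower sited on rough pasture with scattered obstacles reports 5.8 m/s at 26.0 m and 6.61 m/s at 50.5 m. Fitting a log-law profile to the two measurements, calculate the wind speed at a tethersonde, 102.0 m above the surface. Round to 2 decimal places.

Log law: V ∝ ln(z/z₀). From the pair, with r = V₁/V₂ = 0.87746,
ln z₀ = (ln z₁ − r·ln z₂)/(1 − r) = (3.2581 − 0.87746×3.9220)/0.12254 = -1.4956 → z₀ = 0.2241 m
V₃ = V₁ · ln(z₃/z₀)/ln(z₁/z₀) = 5.8 × 6.1206/4.7537 = 7.4677 m/s

7.47 m/s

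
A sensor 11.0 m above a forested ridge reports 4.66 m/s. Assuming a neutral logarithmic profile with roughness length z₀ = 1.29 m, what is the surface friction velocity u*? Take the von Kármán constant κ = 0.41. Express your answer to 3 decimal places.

u* ≈ 0.891 m/s

Log law: V(z) = (u*/κ) · ln(z/z₀) ⇒ u* = κ · V / ln(z/z₀)
u* = 0.41 × 4.66 / ln(11.0/1.29) = 0.41 × 4.66 / 2.1433
   = 1.9106 / 2.1433 = 0.8914 m/s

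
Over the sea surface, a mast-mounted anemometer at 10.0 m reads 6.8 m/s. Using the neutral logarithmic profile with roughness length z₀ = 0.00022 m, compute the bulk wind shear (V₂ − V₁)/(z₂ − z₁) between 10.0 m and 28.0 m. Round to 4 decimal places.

0.0363 m/s/m

Log law: V₂ = V₁ · ln(z₂/z₀)/ln(z₁/z₀) = 6.8 × 11.7541/10.7245 = 7.4528 m/s
ΔV/Δz = (7.4528 − 6.8)/(28.0 − 10.0) = 0.6528/18.0000 = 0.03627 m/s/m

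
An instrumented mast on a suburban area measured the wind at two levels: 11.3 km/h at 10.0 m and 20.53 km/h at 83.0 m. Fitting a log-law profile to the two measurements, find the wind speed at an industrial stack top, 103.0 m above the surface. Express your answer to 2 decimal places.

Log law: V ∝ ln(z/z₀). From the pair, with r = V₁/V₂ = 0.55041,
ln z₀ = (ln z₁ − r·ln z₂)/(1 − r) = (2.3026 − 0.55041×4.4188)/0.44959 = -0.2883 → z₀ = 0.7496 m
V₃ = V₁ · ln(z₃/z₀)/ln(z₁/z₀) = 11.3 × 4.9230/2.5909 = 21.4716 km/h

21.47 km/h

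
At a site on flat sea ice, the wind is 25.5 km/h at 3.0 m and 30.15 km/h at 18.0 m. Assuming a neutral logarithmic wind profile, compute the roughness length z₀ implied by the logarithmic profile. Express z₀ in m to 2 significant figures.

Log law: V(z) ∝ ln(z/z₀). With r = V₁/V₂ = 25.5/30.15 = 0.84577,
r · ln(z₂/z₀) = ln(z₁/z₀) ⇒ ln z₀ = (ln z₁ − r·ln z₂)/(1 − r)
ln z₀ = (1.09861 − 0.84577×2.89037) / 0.15423 = -8.7272
z₀ = exp(-8.7272) = 0.0001621 m

z₀ ≈ 0.00016 m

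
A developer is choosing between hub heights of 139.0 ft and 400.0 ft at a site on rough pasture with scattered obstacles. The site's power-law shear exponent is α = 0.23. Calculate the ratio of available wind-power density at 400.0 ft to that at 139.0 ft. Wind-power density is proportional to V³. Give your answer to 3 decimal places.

Speed ratio: V_B/V_A = (z_B/z_A)^α = (400.0/139.0)^0.23 = (2.8777)^0.23 = 1.27521
Power-density ratio: P_B/P_A = (V_B/V_A)³ = (1.27521)³ = 2.07368

2.074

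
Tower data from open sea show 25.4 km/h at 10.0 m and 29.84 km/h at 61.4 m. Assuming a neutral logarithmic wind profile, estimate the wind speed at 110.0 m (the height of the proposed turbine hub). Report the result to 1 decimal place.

Log law: V ∝ ln(z/z₀). From the pair, with r = V₁/V₂ = 0.85121,
ln z₀ = (ln z₁ − r·ln z₂)/(1 − r) = (2.3026 − 0.85121×4.1174)/0.14879 = -8.0795 → z₀ = 0.0003098 m
V₃ = V₁ · ln(z₃/z₀)/ln(z₁/z₀) = 25.4 × 12.7800/10.3821 = 31.2665 km/h

31.3 km/h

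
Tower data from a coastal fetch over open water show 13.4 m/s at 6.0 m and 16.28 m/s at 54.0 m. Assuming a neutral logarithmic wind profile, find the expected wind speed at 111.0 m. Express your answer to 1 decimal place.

Log law: V ∝ ln(z/z₀). From the pair, with r = V₁/V₂ = 0.82310,
ln z₀ = (ln z₁ − r·ln z₂)/(1 − r) = (1.7918 − 0.82310×3.9890)/0.17690 = -8.4314 → z₀ = 0.0002179 m
V₃ = V₁ · ln(z₃/z₀)/ln(z₁/z₀) = 13.4 × 13.1410/10.2232 = 17.2245 m/s

17.2 m/s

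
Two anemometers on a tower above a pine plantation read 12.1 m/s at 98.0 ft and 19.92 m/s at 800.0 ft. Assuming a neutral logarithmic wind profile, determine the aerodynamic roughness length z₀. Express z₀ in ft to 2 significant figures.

z₀ ≈ 3.8 ft

Log law: V(z) ∝ ln(z/z₀). With r = V₁/V₂ = 12.1/19.92 = 0.60743,
r · ln(z₂/z₀) = ln(z₁/z₀) ⇒ ln z₀ = (ln z₁ − r·ln z₂)/(1 − r)
ln z₀ = (4.58497 − 0.60743×6.68461) / 0.39257 = 1.3362
z₀ = exp(1.3362) = 3.804 ft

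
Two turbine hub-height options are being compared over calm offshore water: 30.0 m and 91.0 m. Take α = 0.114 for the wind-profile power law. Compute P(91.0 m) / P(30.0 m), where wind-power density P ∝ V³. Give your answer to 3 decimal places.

1.462

Speed ratio: V_B/V_A = (z_B/z_A)^α = (91.0/30.0)^0.114 = (3.0333)^0.114 = 1.13485
Power-density ratio: P_B/P_A = (V_B/V_A)³ = (1.13485)³ = 1.46156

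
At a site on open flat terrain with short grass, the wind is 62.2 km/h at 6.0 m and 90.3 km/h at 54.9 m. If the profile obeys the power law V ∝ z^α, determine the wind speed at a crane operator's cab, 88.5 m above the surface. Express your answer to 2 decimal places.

97.86 km/h

First find α: α = ln(V₂/V₁)/ln(z₂/z₁) = ln(90.3/62.2)/ln(54.9/6.0) = 0.37278/2.21375 = 0.1684
Extrapolate from 54.9 m to 88.5 m: V₃ = 90.3 × (88.5/54.9)^0.1684 = 90.3 × 1.0837 = 97.8606 km/h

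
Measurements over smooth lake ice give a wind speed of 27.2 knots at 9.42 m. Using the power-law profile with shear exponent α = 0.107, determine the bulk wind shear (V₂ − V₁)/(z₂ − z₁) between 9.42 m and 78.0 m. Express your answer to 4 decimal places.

Power law: V₂ = V₁ · (z₂/z₁)^α = 27.2 × (8.2803)^0.107 = 34.1035 knots
ΔV/Δz = (34.1035 − 27.2)/(78.0 − 9.42) = 6.9035/68.5800 = 0.10066 knots/m

0.1007 knots/m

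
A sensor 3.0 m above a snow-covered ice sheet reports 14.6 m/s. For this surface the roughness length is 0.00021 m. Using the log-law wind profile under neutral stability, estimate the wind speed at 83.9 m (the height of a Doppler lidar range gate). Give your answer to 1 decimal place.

19.7 m/s

Log law: V(z) ∝ ln(z/z₀), so V₂/V₁ = ln(z₂/z₀) / ln(z₁/z₀).
ln(83.9/0.00021) = 12.8980, ln(3.0/0.00021) = 9.5670
V₂ = 14.6 × 12.8980/9.5670 = 14.6 × 1.3482 = 19.6834 m/s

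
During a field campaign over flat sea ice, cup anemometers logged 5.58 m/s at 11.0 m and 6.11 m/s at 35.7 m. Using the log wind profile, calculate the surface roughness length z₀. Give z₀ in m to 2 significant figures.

z₀ ≈ 0.000046 m

Log law: V(z) ∝ ln(z/z₀). With r = V₁/V₂ = 5.58/6.11 = 0.91326,
r · ln(z₂/z₀) = ln(z₁/z₀) ⇒ ln z₀ = (ln z₁ − r·ln z₂)/(1 − r)
ln z₀ = (2.39790 − 0.91326×3.57515) / 0.08674 = -9.9966
z₀ = exp(-9.9966) = 0.00004555 m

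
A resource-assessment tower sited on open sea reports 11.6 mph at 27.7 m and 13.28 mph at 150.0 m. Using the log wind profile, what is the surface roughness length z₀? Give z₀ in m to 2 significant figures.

z₀ ≈ 0.00024 m

Log law: V(z) ∝ ln(z/z₀). With r = V₁/V₂ = 11.6/13.28 = 0.87349,
r · ln(z₂/z₀) = ln(z₁/z₀) ⇒ ln z₀ = (ln z₁ − r·ln z₂)/(1 − r)
ln z₀ = (3.32143 − 0.87349×5.01064) / 0.12651 = -8.3421
z₀ = exp(-8.3421) = 0.0002383 m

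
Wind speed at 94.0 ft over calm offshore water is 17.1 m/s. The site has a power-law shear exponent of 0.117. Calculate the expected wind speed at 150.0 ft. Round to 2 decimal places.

18.06 m/s

Power-law profile: V₂ = V₁ · (z₂/z₁)^α
V₂ = 17.1 × (150.0/94.0)^0.117 = 17.1 × (1.5957)^0.117
    = 17.1 × 1.0562 = 18.0610 m/s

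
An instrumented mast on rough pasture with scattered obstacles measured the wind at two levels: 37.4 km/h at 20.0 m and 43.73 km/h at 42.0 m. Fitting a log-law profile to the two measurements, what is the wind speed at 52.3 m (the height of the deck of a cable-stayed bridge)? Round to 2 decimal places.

45.60 km/h

Log law: V ∝ ln(z/z₀). From the pair, with r = V₁/V₂ = 0.85525,
ln z₀ = (ln z₁ − r·ln z₂)/(1 − r) = (2.9957 − 0.85525×3.7377)/0.14475 = -1.3879 → z₀ = 0.2496 m
V₃ = V₁ · ln(z₃/z₀)/ln(z₁/z₀) = 37.4 × 5.3449/4.3836 = 45.6012 km/h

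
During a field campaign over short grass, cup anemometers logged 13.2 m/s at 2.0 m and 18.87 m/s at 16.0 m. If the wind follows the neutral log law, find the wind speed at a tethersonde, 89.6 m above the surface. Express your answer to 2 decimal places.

23.57 m/s

Log law: V ∝ ln(z/z₀). From the pair, with r = V₁/V₂ = 0.69952,
ln z₀ = (ln z₁ − r·ln z₂)/(1 − r) = (0.6931 − 0.69952×2.7726)/0.30048 = -4.1479 → z₀ = 0.01580 m
V₃ = V₁ · ln(z₃/z₀)/ln(z₁/z₀) = 13.2 × 8.6432/4.8410 = 23.5675 m/s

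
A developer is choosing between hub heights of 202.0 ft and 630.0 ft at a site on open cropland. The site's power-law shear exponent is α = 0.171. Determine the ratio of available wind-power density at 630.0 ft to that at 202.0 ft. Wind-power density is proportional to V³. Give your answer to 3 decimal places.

1.792

Speed ratio: V_B/V_A = (z_B/z_A)^α = (630.0/202.0)^0.171 = (3.1188)^0.171 = 1.21471
Power-density ratio: P_B/P_A = (V_B/V_A)³ = (1.21471)³ = 1.79232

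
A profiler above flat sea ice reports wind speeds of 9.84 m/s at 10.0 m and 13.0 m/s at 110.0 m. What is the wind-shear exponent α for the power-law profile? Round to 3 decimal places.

α ≈ 0.116

Power law: V₂/V₁ = (z₂/z₁)^α ⇒ α = ln(V₂/V₁) / ln(z₂/z₁)
α = ln(13.0/9.84) / ln(110.0/10.0) = ln(1.3211) / ln(11.0000)
  = 0.27849 / 2.39790 = 0.11614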